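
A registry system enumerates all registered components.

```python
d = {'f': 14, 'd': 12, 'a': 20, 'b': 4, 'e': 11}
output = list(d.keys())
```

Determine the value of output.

Step 1: d.keys() returns the dictionary keys in insertion order.
Therefore output = ['f', 'd', 'a', 'b', 'e'].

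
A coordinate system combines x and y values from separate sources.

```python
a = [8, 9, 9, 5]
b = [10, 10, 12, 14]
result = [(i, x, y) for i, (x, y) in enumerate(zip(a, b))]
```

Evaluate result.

Step 1: enumerate(zip(a, b)) gives index with paired elements:
  i=0: (8, 10)
  i=1: (9, 10)
  i=2: (9, 12)
  i=3: (5, 14)
Therefore result = [(0, 8, 10), (1, 9, 10), (2, 9, 12), (3, 5, 14)].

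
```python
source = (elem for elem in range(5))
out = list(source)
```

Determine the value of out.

Step 1: Generator expression iterates range(5): [0, 1, 2, 3, 4].
Step 2: list() collects all values.
Therefore out = [0, 1, 2, 3, 4].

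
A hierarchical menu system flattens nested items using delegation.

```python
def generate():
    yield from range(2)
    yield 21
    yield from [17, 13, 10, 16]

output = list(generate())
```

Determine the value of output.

Step 1: Trace yields in order:
  yield 0
  yield 1
  yield 21
  yield 17
  yield 13
  yield 10
  yield 16
Therefore output = [0, 1, 21, 17, 13, 10, 16].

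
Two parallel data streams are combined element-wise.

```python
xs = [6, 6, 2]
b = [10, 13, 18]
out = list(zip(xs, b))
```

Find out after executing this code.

Step 1: zip pairs elements at same index:
  Index 0: (6, 10)
  Index 1: (6, 13)
  Index 2: (2, 18)
Therefore out = [(6, 10), (6, 13), (2, 18)].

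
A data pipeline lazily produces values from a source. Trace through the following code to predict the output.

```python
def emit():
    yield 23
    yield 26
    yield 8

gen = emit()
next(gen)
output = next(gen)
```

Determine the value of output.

Step 1: emit() creates a generator.
Step 2: next(gen) yields 23 (consumed and discarded).
Step 3: next(gen) yields 26, assigned to output.
Therefore output = 26.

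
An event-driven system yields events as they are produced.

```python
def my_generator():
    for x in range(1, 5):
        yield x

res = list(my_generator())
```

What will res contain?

Step 1: The generator yields each value from range(1, 5).
Step 2: list() consumes all yields: [1, 2, 3, 4].
Therefore res = [1, 2, 3, 4].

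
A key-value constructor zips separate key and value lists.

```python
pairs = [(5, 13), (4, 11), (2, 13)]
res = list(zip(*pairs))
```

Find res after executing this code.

Step 1: zip(*pairs) transposes: unzips [(5, 13), (4, 11), (2, 13)] into separate sequences.
Step 2: First elements: (5, 4, 2), second elements: (13, 11, 13).
Therefore res = [(5, 4, 2), (13, 11, 13)].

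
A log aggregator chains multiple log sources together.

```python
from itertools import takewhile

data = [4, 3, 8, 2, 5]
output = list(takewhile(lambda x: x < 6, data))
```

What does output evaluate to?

Step 1: takewhile stops at first element >= 6:
  4 < 6: take
  3 < 6: take
  8 >= 6: stop
Therefore output = [4, 3].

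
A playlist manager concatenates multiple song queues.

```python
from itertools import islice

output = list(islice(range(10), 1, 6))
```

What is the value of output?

Step 1: islice(range(10), 1, 6) takes elements at indices [1, 6).
Step 2: Elements: [1, 2, 3, 4, 5].
Therefore output = [1, 2, 3, 4, 5].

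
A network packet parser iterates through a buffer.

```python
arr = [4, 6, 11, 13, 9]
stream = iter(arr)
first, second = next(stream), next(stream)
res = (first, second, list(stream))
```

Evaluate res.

Step 1: Create iterator over [4, 6, 11, 13, 9].
Step 2: first = 4, second = 6.
Step 3: Remaining elements: [11, 13, 9].
Therefore res = (4, 6, [11, 13, 9]).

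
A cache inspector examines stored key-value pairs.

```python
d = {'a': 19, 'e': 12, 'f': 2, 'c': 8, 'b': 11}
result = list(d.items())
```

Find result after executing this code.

Step 1: d.items() returns (key, value) pairs in insertion order.
Therefore result = [('a', 19), ('e', 12), ('f', 2), ('c', 8), ('b', 11)].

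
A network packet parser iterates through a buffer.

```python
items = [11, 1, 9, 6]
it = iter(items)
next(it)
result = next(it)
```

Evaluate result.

Step 1: Create iterator over [11, 1, 9, 6].
Step 2: next() consumes 11.
Step 3: next() returns 1.
Therefore result = 1.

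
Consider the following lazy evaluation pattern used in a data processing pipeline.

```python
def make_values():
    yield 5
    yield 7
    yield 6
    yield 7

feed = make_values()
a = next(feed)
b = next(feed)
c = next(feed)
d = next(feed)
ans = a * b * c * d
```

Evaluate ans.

Step 1: Create generator and consume all values:
  a = next(feed) = 5
  b = next(feed) = 7
  c = next(feed) = 6
  d = next(feed) = 7
Step 2: ans = 5 * 7 * 6 * 7 = 1470.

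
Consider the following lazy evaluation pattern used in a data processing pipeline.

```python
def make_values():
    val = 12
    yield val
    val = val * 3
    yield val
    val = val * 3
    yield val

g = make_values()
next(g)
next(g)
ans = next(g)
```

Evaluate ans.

Step 1: Trace through generator execution:
  Yield 1: val starts at 12, yield 12
  Yield 2: val = 12 * 3 = 36, yield 36
  Yield 3: val = 36 * 3 = 108, yield 108
Step 2: First next() gets 12, second next() gets the second value, third next() yields 108.
Therefore ans = 108.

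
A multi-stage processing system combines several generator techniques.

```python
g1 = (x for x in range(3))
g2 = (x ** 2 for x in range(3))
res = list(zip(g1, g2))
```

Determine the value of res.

Step 1: g1 produces [0, 1, 2].
Step 2: g2 produces [0, 1, 4].
Step 3: zip pairs them: [(0, 0), (1, 1), (2, 4)].
Therefore res = [(0, 0), (1, 1), (2, 4)].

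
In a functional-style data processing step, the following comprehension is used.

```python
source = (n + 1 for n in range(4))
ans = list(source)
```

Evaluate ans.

Step 1: For each n in range(4), compute n+1:
  n=0: 0+1 = 1
  n=1: 1+1 = 2
  n=2: 2+1 = 3
  n=3: 3+1 = 4
Therefore ans = [1, 2, 3, 4].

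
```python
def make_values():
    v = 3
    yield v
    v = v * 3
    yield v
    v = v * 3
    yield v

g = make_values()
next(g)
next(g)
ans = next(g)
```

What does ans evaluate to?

Step 1: Trace through generator execution:
  Yield 1: v starts at 3, yield 3
  Yield 2: v = 3 * 3 = 9, yield 9
  Yield 3: v = 9 * 3 = 27, yield 27
Step 2: First next() gets 3, second next() gets the second value, third next() yields 27.
Therefore ans = 27.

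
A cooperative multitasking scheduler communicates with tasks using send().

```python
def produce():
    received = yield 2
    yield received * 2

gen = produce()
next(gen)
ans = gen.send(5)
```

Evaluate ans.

Step 1: next(gen) advances to first yield, producing 2.
Step 2: send(5) resumes, received = 5.
Step 3: yield received * 2 = 5 * 2 = 10.
Therefore ans = 10.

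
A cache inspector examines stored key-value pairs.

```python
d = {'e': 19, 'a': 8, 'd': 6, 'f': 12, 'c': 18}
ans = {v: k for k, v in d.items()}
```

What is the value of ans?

Step 1: Invert dict (swap keys and values):
  'e': 19 -> 19: 'e'
  'a': 8 -> 8: 'a'
  'd': 6 -> 6: 'd'
  'f': 12 -> 12: 'f'
  'c': 18 -> 18: 'c'
Therefore ans = {19: 'e', 8: 'a', 6: 'd', 12: 'f', 18: 'c'}.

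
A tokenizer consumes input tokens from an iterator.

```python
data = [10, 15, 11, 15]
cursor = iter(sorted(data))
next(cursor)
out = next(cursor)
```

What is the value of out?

Step 1: sorted([10, 15, 11, 15]) = [10, 11, 15, 15].
Step 2: Create iterator and skip 1 elements.
Step 3: next() returns 11.
Therefore out = 11.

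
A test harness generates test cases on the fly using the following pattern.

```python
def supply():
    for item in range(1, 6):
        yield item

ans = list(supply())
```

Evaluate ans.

Step 1: The generator yields each value from range(1, 6).
Step 2: list() consumes all yields: [1, 2, 3, 4, 5].
Therefore ans = [1, 2, 3, 4, 5].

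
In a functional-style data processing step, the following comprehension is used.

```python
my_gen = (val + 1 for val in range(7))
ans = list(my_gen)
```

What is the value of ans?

Step 1: For each val in range(7), compute val+1:
  val=0: 0+1 = 1
  val=1: 1+1 = 2
  val=2: 2+1 = 3
  val=3: 3+1 = 4
  val=4: 4+1 = 5
  val=5: 5+1 = 6
  val=6: 6+1 = 7
Therefore ans = [1, 2, 3, 4, 5, 6, 7].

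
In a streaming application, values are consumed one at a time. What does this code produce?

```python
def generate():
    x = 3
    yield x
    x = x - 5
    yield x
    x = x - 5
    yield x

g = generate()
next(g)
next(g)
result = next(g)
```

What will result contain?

Step 1: Trace through generator execution:
  Yield 1: x starts at 3, yield 3
  Yield 2: x = 3 - 5 = -2, yield -2
  Yield 3: x = -2 - 5 = -7, yield -7
Step 2: First next() gets 3, second next() gets the second value, third next() yields -7.
Therefore result = -7.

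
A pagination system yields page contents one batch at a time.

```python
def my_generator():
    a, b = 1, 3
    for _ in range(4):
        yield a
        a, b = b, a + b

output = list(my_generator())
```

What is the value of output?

Step 1: Fibonacci-like sequence starting with a=1, b=3:
  Iteration 1: yield a=1, then a,b = 3,4
  Iteration 2: yield a=3, then a,b = 4,7
  Iteration 3: yield a=4, then a,b = 7,11
  Iteration 4: yield a=7, then a,b = 11,18
Therefore output = [1, 3, 4, 7].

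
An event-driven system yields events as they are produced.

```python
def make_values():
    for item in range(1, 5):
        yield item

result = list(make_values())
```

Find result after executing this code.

Step 1: The generator yields each value from range(1, 5).
Step 2: list() consumes all yields: [1, 2, 3, 4].
Therefore result = [1, 2, 3, 4].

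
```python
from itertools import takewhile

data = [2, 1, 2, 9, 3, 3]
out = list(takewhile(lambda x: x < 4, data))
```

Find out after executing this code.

Step 1: takewhile stops at first element >= 4:
  2 < 4: take
  1 < 4: take
  2 < 4: take
  9 >= 4: stop
Therefore out = [2, 1, 2].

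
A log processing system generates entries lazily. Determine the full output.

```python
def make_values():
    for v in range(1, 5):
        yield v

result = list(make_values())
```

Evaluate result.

Step 1: The generator yields each value from range(1, 5).
Step 2: list() consumes all yields: [1, 2, 3, 4].
Therefore result = [1, 2, 3, 4].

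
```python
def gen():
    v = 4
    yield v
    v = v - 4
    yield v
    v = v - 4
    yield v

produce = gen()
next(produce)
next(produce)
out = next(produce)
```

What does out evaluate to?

Step 1: Trace through generator execution:
  Yield 1: v starts at 4, yield 4
  Yield 2: v = 4 - 4 = 0, yield 0
  Yield 3: v = 0 - 4 = -4, yield -4
Step 2: First next() gets 4, second next() gets the second value, third next() yields -4.
Therefore out = -4.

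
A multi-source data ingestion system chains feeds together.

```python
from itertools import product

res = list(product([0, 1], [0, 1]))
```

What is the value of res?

Step 1: product([0, 1], [0, 1]) gives all pairs:
  (0, 0)
  (0, 1)
  (1, 0)
  (1, 1)
Therefore res = [(0, 0), (0, 1), (1, 0), (1, 1)].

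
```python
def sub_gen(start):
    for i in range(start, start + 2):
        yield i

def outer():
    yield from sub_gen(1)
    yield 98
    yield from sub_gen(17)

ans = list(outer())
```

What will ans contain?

Step 1: outer() delegates to sub_gen(1):
  yield 1
  yield 2
Step 2: yield 98
Step 3: Delegates to sub_gen(17):
  yield 17
  yield 18
Therefore ans = [1, 2, 98, 17, 18].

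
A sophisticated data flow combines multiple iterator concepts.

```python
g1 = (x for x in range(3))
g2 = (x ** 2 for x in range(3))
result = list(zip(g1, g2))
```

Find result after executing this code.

Step 1: g1 produces [0, 1, 2].
Step 2: g2 produces [0, 1, 4].
Step 3: zip pairs them: [(0, 0), (1, 1), (2, 4)].
Therefore result = [(0, 0), (1, 1), (2, 4)].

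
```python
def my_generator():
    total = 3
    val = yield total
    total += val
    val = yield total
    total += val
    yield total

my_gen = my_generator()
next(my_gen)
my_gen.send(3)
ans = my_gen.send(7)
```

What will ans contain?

Step 1: next() -> yield total=3.
Step 2: send(3) -> val=3, total = 3+3 = 6, yield 6.
Step 3: send(7) -> val=7, total = 6+7 = 13, yield 13.
Therefore ans = 13.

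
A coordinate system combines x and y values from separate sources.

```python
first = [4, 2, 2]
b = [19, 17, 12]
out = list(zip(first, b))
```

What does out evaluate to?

Step 1: zip pairs elements at same index:
  Index 0: (4, 19)
  Index 1: (2, 17)
  Index 2: (2, 12)
Therefore out = [(4, 19), (2, 17), (2, 12)].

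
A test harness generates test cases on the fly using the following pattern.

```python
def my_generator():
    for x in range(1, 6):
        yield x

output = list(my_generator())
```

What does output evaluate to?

Step 1: The generator yields each value from range(1, 6).
Step 2: list() consumes all yields: [1, 2, 3, 4, 5].
Therefore output = [1, 2, 3, 4, 5].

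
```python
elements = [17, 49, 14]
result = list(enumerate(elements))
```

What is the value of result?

Step 1: enumerate pairs each element with its index:
  (0, 17)
  (1, 49)
  (2, 14)
Therefore result = [(0, 17), (1, 49), (2, 14)].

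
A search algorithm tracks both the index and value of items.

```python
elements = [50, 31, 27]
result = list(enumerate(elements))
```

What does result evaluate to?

Step 1: enumerate pairs each element with its index:
  (0, 50)
  (1, 31)
  (2, 27)
Therefore result = [(0, 50), (1, 31), (2, 27)].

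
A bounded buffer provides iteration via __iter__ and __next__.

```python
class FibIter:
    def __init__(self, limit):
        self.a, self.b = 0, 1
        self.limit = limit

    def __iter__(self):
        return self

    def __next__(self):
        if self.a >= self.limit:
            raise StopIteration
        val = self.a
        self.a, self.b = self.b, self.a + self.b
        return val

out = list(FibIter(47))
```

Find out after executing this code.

Step 1: Fibonacci-like sequence (a=0, b=1) until >= 47:
  Yield 0, then a,b = 1,1
  Yield 1, then a,b = 1,2
  Yield 1, then a,b = 2,3
  Yield 2, then a,b = 3,5
  Yield 3, then a,b = 5,8
  Yield 5, then a,b = 8,13
  Yield 8, then a,b = 13,21
  Yield 13, then a,b = 21,34
  Yield 21, then a,b = 34,55
  Yield 34, then a,b = 55,89
Step 2: 55 >= 47, stop.
Therefore out = [0, 1, 1, 2, 3, 5, 8, 13, 21, 34].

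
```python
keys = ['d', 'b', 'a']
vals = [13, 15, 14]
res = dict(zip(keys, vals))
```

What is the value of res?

Step 1: zip pairs keys with values:
  'd' -> 13
  'b' -> 15
  'a' -> 14
Therefore res = {'d': 13, 'b': 15, 'a': 14}.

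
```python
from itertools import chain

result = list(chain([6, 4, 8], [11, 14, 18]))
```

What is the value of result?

Step 1: chain() concatenates iterables: [6, 4, 8] + [11, 14, 18].
Therefore result = [6, 4, 8, 11, 14, 18].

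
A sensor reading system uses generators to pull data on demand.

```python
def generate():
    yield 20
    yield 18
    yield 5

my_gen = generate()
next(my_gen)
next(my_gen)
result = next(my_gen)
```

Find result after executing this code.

Step 1: generate() creates a generator.
Step 2: next(my_gen) yields 20 (consumed and discarded).
Step 3: next(my_gen) yields 18 (consumed and discarded).
Step 4: next(my_gen) yields 5, assigned to result.
Therefore result = 5.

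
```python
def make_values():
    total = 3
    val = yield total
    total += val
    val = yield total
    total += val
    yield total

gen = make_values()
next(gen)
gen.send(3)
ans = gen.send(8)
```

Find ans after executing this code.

Step 1: next() -> yield total=3.
Step 2: send(3) -> val=3, total = 3+3 = 6, yield 6.
Step 3: send(8) -> val=8, total = 6+8 = 14, yield 14.
Therefore ans = 14.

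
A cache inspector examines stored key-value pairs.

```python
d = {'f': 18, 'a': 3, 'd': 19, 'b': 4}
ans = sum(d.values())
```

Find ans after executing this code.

Step 1: d.values() = [18, 3, 19, 4].
Step 2: sum = 44.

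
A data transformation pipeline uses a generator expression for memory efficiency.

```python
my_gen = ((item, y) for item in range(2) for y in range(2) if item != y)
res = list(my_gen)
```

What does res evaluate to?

Step 1: Nested generator over range(2) x range(2) where item != y:
  (0, 0): excluded (item == y)
  (0, 1): included
  (1, 0): included
  (1, 1): excluded (item == y)
Therefore res = [(0, 1), (1, 0)].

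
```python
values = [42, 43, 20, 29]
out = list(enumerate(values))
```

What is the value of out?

Step 1: enumerate pairs each element with its index:
  (0, 42)
  (1, 43)
  (2, 20)
  (3, 29)
Therefore out = [(0, 42), (1, 43), (2, 20), (3, 29)].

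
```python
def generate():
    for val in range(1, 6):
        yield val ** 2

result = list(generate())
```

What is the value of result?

Step 1: For each val in range(1, 6), yield val**2:
  val=1: yield 1**2 = 1
  val=2: yield 2**2 = 4
  val=3: yield 3**2 = 9
  val=4: yield 4**2 = 16
  val=5: yield 5**2 = 25
Therefore result = [1, 4, 9, 16, 25].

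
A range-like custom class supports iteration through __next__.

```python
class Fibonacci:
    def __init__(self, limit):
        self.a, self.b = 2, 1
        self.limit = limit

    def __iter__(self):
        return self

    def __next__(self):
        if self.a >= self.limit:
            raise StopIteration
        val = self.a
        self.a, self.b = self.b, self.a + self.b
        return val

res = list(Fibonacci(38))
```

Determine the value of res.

Step 1: Fibonacci-like sequence (a=2, b=1) until >= 38:
  Yield 2, then a,b = 1,3
  Yield 1, then a,b = 3,4
  Yield 3, then a,b = 4,7
  Yield 4, then a,b = 7,11
  Yield 7, then a,b = 11,18
  Yield 11, then a,b = 18,29
  Yield 18, then a,b = 29,47
  Yield 29, then a,b = 47,76
Step 2: 47 >= 38, stop.
Therefore res = [2, 1, 3, 4, 7, 11, 18, 29].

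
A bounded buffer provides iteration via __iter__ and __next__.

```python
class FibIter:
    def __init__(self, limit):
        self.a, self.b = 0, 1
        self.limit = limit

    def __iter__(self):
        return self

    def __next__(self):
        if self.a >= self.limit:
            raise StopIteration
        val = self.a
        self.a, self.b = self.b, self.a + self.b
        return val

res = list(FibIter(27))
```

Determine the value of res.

Step 1: Fibonacci-like sequence (a=0, b=1) until >= 27:
  Yield 0, then a,b = 1,1
  Yield 1, then a,b = 1,2
  Yield 1, then a,b = 2,3
  Yield 2, then a,b = 3,5
  Yield 3, then a,b = 5,8
  Yield 5, then a,b = 8,13
  Yield 8, then a,b = 13,21
  Yield 13, then a,b = 21,34
  Yield 21, then a,b = 34,55
Step 2: 34 >= 27, stop.
Therefore res = [0, 1, 1, 2, 3, 5, 8, 13, 21].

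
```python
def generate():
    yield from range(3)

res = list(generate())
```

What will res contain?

Step 1: yield from delegates to the iterable, yielding each element.
Step 2: Collected values: [0, 1, 2].
Therefore res = [0, 1, 2].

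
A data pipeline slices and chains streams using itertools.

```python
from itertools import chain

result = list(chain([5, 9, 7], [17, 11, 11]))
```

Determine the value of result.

Step 1: chain() concatenates iterables: [5, 9, 7] + [17, 11, 11].
Therefore result = [5, 9, 7, 17, 11, 11].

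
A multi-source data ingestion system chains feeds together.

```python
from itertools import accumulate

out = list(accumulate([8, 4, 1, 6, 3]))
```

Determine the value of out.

Step 1: accumulate computes running sums:
  + 8 = 8
  + 4 = 12
  + 1 = 13
  + 6 = 19
  + 3 = 22
Therefore out = [8, 12, 13, 19, 22].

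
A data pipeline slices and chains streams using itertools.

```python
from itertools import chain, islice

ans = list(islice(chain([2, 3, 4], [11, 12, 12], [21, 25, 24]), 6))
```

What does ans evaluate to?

Step 1: chain([2, 3, 4], [11, 12, 12], [21, 25, 24]) = [2, 3, 4, 11, 12, 12, 21, 25, 24].
Step 2: islice takes first 6 elements: [2, 3, 4, 11, 12, 12].
Therefore ans = [2, 3, 4, 11, 12, 12].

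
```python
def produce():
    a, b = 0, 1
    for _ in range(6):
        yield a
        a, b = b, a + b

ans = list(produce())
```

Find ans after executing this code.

Step 1: Fibonacci-like sequence starting with a=0, b=1:
  Iteration 1: yield a=0, then a,b = 1,1
  Iteration 2: yield a=1, then a,b = 1,2
  Iteration 3: yield a=1, then a,b = 2,3
  Iteration 4: yield a=2, then a,b = 3,5
  Iteration 5: yield a=3, then a,b = 5,8
  Iteration 6: yield a=5, then a,b = 8,13
Therefore ans = [0, 1, 1, 2, 3, 5].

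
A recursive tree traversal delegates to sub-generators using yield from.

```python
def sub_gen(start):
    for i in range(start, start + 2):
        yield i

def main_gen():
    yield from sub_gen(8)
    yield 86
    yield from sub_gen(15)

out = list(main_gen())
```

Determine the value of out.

Step 1: main_gen() delegates to sub_gen(8):
  yield 8
  yield 9
Step 2: yield 86
Step 3: Delegates to sub_gen(15):
  yield 15
  yield 16
Therefore out = [8, 9, 86, 15, 16].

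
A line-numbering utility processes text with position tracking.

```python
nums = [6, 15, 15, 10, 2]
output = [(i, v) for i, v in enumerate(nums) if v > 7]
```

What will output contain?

Step 1: Filter enumerate([6, 15, 15, 10, 2]) keeping v > 7:
  (0, 6): 6 <= 7, excluded
  (1, 15): 15 > 7, included
  (2, 15): 15 > 7, included
  (3, 10): 10 > 7, included
  (4, 2): 2 <= 7, excluded
Therefore output = [(1, 15), (2, 15), (3, 10)].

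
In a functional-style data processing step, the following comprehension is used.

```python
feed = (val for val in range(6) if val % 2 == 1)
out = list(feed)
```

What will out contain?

Step 1: Filter range(6) keeping only odd values:
  val=0: even, excluded
  val=1: odd, included
  val=2: even, excluded
  val=3: odd, included
  val=4: even, excluded
  val=5: odd, included
Therefore out = [1, 3, 5].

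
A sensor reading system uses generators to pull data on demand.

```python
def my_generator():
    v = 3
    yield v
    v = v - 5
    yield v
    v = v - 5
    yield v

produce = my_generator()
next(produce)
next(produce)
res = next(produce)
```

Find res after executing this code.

Step 1: Trace through generator execution:
  Yield 1: v starts at 3, yield 3
  Yield 2: v = 3 - 5 = -2, yield -2
  Yield 3: v = -2 - 5 = -7, yield -7
Step 2: First next() gets 3, second next() gets the second value, third next() yields -7.
Therefore res = -7.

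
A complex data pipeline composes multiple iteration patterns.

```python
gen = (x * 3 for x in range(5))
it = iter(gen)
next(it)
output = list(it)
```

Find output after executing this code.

Step 1: Generator produces [0, 3, 6, 9, 12].
Step 2: next(it) consumes first element (0).
Step 3: list(it) collects remaining: [3, 6, 9, 12].
Therefore output = [3, 6, 9, 12].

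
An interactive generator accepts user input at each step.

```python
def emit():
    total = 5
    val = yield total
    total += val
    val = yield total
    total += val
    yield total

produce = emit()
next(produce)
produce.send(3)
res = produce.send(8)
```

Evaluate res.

Step 1: next() -> yield total=5.
Step 2: send(3) -> val=3, total = 5+3 = 8, yield 8.
Step 3: send(8) -> val=8, total = 8+8 = 16, yield 16.
Therefore res = 16.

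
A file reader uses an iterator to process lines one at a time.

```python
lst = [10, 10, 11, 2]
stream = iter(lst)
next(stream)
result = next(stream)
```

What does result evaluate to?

Step 1: Create iterator over [10, 10, 11, 2].
Step 2: next() consumes 10.
Step 3: next() returns 10.
Therefore result = 10.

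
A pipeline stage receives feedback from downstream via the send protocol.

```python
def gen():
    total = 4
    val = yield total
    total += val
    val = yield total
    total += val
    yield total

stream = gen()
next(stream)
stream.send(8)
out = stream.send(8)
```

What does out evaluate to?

Step 1: next() -> yield total=4.
Step 2: send(8) -> val=8, total = 4+8 = 12, yield 12.
Step 3: send(8) -> val=8, total = 12+8 = 20, yield 20.
Therefore out = 20.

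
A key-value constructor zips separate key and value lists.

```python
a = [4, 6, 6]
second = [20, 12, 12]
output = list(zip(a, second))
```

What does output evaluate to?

Step 1: zip pairs elements at same index:
  Index 0: (4, 20)
  Index 1: (6, 12)
  Index 2: (6, 12)
Therefore output = [(4, 20), (6, 12), (6, 12)].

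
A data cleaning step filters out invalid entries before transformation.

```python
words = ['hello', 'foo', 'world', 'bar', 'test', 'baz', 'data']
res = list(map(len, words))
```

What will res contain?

Step 1: Map len() to each word:
  'hello' -> 5
  'foo' -> 3
  'world' -> 5
  'bar' -> 3
  'test' -> 4
  'baz' -> 3
  'data' -> 4
Therefore res = [5, 3, 5, 3, 4, 3, 4].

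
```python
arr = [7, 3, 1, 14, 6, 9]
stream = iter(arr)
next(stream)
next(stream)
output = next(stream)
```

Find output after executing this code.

Step 1: Create iterator over [7, 3, 1, 14, 6, 9].
Step 2: next() consumes 7.
Step 3: next() consumes 3.
Step 4: next() returns 1.
Therefore output = 1.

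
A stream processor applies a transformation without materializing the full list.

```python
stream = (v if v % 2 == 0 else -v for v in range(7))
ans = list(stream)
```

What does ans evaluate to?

Step 1: For each v in range(7), yield v if even, else -v:
  v=0: even, yield 0
  v=1: odd, yield -1
  v=2: even, yield 2
  v=3: odd, yield -3
  v=4: even, yield 4
  v=5: odd, yield -5
  v=6: even, yield 6
Therefore ans = [0, -1, 2, -3, 4, -5, 6].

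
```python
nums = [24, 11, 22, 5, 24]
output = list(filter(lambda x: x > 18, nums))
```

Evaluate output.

Step 1: Filter elements > 18:
  24: kept
  11: removed
  22: kept
  5: removed
  24: kept
Therefore output = [24, 22, 24].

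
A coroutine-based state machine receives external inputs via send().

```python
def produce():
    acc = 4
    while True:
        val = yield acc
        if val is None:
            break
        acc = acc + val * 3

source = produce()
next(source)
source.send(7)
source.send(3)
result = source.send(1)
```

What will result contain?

Step 1: next() -> yield acc=4.
Step 2: send(7) -> val=7, acc = 4 + 7*3 = 25, yield 25.
Step 3: send(3) -> val=3, acc = 25 + 3*3 = 34, yield 34.
Step 4: send(1) -> val=1, acc = 34 + 1*3 = 37, yield 37.
Therefore result = 37.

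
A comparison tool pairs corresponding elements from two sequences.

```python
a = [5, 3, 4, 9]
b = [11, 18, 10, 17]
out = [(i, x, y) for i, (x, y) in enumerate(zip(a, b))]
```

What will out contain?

Step 1: enumerate(zip(a, b)) gives index with paired elements:
  i=0: (5, 11)
  i=1: (3, 18)
  i=2: (4, 10)
  i=3: (9, 17)
Therefore out = [(0, 5, 11), (1, 3, 18), (2, 4, 10), (3, 9, 17)].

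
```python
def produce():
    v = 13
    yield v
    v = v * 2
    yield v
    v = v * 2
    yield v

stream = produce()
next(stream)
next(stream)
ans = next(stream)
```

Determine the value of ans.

Step 1: Trace through generator execution:
  Yield 1: v starts at 13, yield 13
  Yield 2: v = 13 * 2 = 26, yield 26
  Yield 3: v = 26 * 2 = 52, yield 52
Step 2: First next() gets 13, second next() gets the second value, third next() yields 52.
Therefore ans = 52.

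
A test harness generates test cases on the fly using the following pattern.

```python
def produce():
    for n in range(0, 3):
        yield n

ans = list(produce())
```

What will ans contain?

Step 1: The generator yields each value from range(0, 3).
Step 2: list() consumes all yields: [0, 1, 2].
Therefore ans = [0, 1, 2].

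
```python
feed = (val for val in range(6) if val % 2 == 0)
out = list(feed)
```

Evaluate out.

Step 1: Filter range(6) keeping only even values:
  val=0: even, included
  val=1: odd, excluded
  val=2: even, included
  val=3: odd, excluded
  val=4: even, included
  val=5: odd, excluded
Therefore out = [0, 2, 4].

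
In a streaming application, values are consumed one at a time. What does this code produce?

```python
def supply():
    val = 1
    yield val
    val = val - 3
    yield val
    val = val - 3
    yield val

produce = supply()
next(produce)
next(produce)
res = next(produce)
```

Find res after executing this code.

Step 1: Trace through generator execution:
  Yield 1: val starts at 1, yield 1
  Yield 2: val = 1 - 3 = -2, yield -2
  Yield 3: val = -2 - 3 = -5, yield -5
Step 2: First next() gets 1, second next() gets the second value, third next() yields -5.
Therefore res = -5.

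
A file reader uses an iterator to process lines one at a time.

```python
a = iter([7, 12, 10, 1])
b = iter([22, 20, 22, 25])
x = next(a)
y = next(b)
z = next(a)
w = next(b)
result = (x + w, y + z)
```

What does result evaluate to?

Step 1: a iterates [7, 12, 10, 1], b iterates [22, 20, 22, 25].
Step 2: x = next(a) = 7, y = next(b) = 22.
Step 3: z = next(a) = 12, w = next(b) = 20.
Step 4: result = (7 + 20, 22 + 12) = (27, 34).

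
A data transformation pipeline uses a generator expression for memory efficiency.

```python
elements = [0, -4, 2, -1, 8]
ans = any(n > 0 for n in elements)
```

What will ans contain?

Step 1: Check n > 0 for each element in [0, -4, 2, -1, 8]:
  0 > 0: False
  -4 > 0: False
  2 > 0: True
  -1 > 0: False
  8 > 0: True
Step 2: any() returns True.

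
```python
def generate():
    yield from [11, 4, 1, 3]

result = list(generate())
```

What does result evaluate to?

Step 1: yield from delegates to the iterable, yielding each element.
Step 2: Collected values: [11, 4, 1, 3].
Therefore result = [11, 4, 1, 3].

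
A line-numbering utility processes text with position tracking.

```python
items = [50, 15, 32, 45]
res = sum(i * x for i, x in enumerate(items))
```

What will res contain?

Step 1: Compute i * x for each (i, x) in enumerate([50, 15, 32, 45]):
  i=0, x=50: 0*50 = 0
  i=1, x=15: 1*15 = 15
  i=2, x=32: 2*32 = 64
  i=3, x=45: 3*45 = 135
Step 2: sum = 0 + 15 + 64 + 135 = 214.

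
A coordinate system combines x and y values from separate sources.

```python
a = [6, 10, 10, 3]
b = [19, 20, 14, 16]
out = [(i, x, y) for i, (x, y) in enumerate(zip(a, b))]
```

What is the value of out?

Step 1: enumerate(zip(a, b)) gives index with paired elements:
  i=0: (6, 19)
  i=1: (10, 20)
  i=2: (10, 14)
  i=3: (3, 16)
Therefore out = [(0, 6, 19), (1, 10, 20), (2, 10, 14), (3, 3, 16)].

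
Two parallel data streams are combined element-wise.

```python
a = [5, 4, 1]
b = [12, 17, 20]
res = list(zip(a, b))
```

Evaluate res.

Step 1: zip pairs elements at same index:
  Index 0: (5, 12)
  Index 1: (4, 17)
  Index 2: (1, 20)
Therefore res = [(5, 12), (4, 17), (1, 20)].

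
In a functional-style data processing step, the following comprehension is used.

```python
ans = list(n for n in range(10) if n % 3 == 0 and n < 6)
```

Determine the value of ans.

Step 1: Filter range(10) where n % 3 == 0 and n < 6:
  n=0: both conditions met, included
  n=1: excluded (1 % 3 != 0)
  n=2: excluded (2 % 3 != 0)
  n=3: both conditions met, included
  n=4: excluded (4 % 3 != 0)
  n=5: excluded (5 % 3 != 0)
  n=6: excluded (6 >= 6)
  n=7: excluded (7 % 3 != 0, 7 >= 6)
  n=8: excluded (8 % 3 != 0, 8 >= 6)
  n=9: excluded (9 >= 6)
Therefore ans = [0, 3].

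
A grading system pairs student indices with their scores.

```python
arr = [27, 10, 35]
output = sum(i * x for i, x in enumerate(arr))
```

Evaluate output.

Step 1: Compute i * x for each (i, x) in enumerate([27, 10, 35]):
  i=0, x=27: 0*27 = 0
  i=1, x=10: 1*10 = 10
  i=2, x=35: 2*35 = 70
Step 2: sum = 0 + 10 + 70 = 80.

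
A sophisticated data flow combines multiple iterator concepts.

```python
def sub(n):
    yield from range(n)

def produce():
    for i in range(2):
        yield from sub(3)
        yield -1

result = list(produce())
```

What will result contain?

Step 1: For each i in range(2):
  i=0: yield from sub(3) -> [0, 1, 2], then yield -1
  i=1: yield from sub(3) -> [0, 1, 2], then yield -1
Therefore result = [0, 1, 2, -1, 0, 1, 2, -1].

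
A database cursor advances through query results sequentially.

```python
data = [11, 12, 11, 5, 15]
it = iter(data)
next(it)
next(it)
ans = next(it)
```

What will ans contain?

Step 1: Create iterator over [11, 12, 11, 5, 15].
Step 2: next() consumes 11.
Step 3: next() consumes 12.
Step 4: next() returns 11.
Therefore ans = 11.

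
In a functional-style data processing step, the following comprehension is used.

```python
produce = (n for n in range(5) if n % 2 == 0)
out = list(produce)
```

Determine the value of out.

Step 1: Filter range(5) keeping only even values:
  n=0: even, included
  n=1: odd, excluded
  n=2: even, included
  n=3: odd, excluded
  n=4: even, included
Therefore out = [0, 2, 4].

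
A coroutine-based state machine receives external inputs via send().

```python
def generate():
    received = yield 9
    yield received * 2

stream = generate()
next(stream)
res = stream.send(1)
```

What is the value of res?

Step 1: next(stream) advances to first yield, producing 9.
Step 2: send(1) resumes, received = 1.
Step 3: yield received * 2 = 1 * 2 = 2.
Therefore res = 2.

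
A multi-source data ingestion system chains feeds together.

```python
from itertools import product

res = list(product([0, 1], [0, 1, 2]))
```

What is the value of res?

Step 1: product([0, 1], [0, 1, 2]) gives all pairs:
  (0, 0)
  (0, 1)
  (0, 2)
  (1, 0)
  (1, 1)
  (1, 2)
Therefore res = [(0, 0), (0, 1), (0, 2), (1, 0), (1, 1), (1, 2)].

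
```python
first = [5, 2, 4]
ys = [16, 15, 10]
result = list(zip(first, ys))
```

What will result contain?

Step 1: zip pairs elements at same index:
  Index 0: (5, 16)
  Index 1: (2, 15)
  Index 2: (4, 10)
Therefore result = [(5, 16), (2, 15), (4, 10)].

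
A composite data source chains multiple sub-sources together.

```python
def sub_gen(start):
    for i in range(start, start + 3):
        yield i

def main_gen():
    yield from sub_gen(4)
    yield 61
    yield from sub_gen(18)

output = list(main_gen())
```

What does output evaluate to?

Step 1: main_gen() delegates to sub_gen(4):
  yield 4
  yield 5
  yield 6
Step 2: yield 61
Step 3: Delegates to sub_gen(18):
  yield 18
  yield 19
  yield 20
Therefore output = [4, 5, 6, 61, 18, 19, 20].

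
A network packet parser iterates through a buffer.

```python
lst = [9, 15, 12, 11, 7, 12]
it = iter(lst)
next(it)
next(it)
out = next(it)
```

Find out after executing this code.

Step 1: Create iterator over [9, 15, 12, 11, 7, 12].
Step 2: next() consumes 9.
Step 3: next() consumes 15.
Step 4: next() returns 12.
Therefore out = 12.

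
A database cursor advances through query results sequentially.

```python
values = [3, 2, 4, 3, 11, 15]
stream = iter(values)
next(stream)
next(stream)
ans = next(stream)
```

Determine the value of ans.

Step 1: Create iterator over [3, 2, 4, 3, 11, 15].
Step 2: next() consumes 3.
Step 3: next() consumes 2.
Step 4: next() returns 4.
Therefore ans = 4.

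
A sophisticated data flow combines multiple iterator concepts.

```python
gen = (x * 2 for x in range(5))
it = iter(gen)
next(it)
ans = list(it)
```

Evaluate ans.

Step 1: Generator produces [0, 2, 4, 6, 8].
Step 2: next(it) consumes first element (0).
Step 3: list(it) collects remaining: [2, 4, 6, 8].
Therefore ans = [2, 4, 6, 8].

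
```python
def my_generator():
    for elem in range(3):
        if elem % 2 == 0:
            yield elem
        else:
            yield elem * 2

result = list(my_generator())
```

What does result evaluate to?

Step 1: For each elem in range(3), yield elem if even, else elem*2:
  elem=0 (even): yield 0
  elem=1 (odd): yield 1*2 = 2
  elem=2 (even): yield 2
Therefore result = [0, 2, 2].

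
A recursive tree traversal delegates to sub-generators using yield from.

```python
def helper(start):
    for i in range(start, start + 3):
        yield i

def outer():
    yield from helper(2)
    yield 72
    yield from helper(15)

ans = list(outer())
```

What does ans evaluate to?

Step 1: outer() delegates to helper(2):
  yield 2
  yield 3
  yield 4
Step 2: yield 72
Step 3: Delegates to helper(15):
  yield 15
  yield 16
  yield 17
Therefore ans = [2, 3, 4, 72, 15, 16, 17].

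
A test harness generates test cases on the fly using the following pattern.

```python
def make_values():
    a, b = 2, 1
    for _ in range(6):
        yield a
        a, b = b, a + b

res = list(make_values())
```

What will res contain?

Step 1: Fibonacci-like sequence starting with a=2, b=1:
  Iteration 1: yield a=2, then a,b = 1,3
  Iteration 2: yield a=1, then a,b = 3,4
  Iteration 3: yield a=3, then a,b = 4,7
  Iteration 4: yield a=4, then a,b = 7,11
  Iteration 5: yield a=7, then a,b = 11,18
  Iteration 6: yield a=11, then a,b = 18,29
Therefore res = [2, 1, 3, 4, 7, 11].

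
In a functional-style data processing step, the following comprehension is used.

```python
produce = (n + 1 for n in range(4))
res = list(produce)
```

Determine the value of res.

Step 1: For each n in range(4), compute n+1:
  n=0: 0+1 = 1
  n=1: 1+1 = 2
  n=2: 2+1 = 3
  n=3: 3+1 = 4
Therefore res = [1, 2, 3, 4].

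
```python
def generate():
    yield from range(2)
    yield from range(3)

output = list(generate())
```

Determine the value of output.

Step 1: Trace yields in order:
  yield 0
  yield 1
  yield 0
  yield 1
  yield 2
Therefore output = [0, 1, 0, 1, 2].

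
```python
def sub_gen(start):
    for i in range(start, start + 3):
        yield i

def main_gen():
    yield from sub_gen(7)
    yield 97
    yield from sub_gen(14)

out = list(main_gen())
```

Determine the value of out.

Step 1: main_gen() delegates to sub_gen(7):
  yield 7
  yield 8
  yield 9
Step 2: yield 97
Step 3: Delegates to sub_gen(14):
  yield 14
  yield 15
  yield 16
Therefore out = [7, 8, 9, 97, 14, 15, 16].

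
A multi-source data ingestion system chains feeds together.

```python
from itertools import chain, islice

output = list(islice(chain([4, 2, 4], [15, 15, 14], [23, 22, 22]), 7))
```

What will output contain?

Step 1: chain([4, 2, 4], [15, 15, 14], [23, 22, 22]) = [4, 2, 4, 15, 15, 14, 23, 22, 22].
Step 2: islice takes first 7 elements: [4, 2, 4, 15, 15, 14, 23].
Therefore output = [4, 2, 4, 15, 15, 14, 23].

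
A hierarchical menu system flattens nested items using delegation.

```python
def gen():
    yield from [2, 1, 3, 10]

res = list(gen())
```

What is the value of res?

Step 1: yield from delegates to the iterable, yielding each element.
Step 2: Collected values: [2, 1, 3, 10].
Therefore res = [2, 1, 3, 10].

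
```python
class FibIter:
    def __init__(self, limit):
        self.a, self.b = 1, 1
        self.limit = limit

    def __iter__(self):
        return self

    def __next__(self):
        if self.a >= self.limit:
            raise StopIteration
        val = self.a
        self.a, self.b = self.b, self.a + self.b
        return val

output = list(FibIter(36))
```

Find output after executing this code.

Step 1: Fibonacci-like sequence (a=1, b=1) until >= 36:
  Yield 1, then a,b = 1,2
  Yield 1, then a,b = 2,3
  Yield 2, then a,b = 3,5
  Yield 3, then a,b = 5,8
  Yield 5, then a,b = 8,13
  Yield 8, then a,b = 13,21
  Yield 13, then a,b = 21,34
  Yield 21, then a,b = 34,55
  Yield 34, then a,b = 55,89
Step 2: 55 >= 36, stop.
Therefore output = [1, 1, 2, 3, 5, 8, 13, 21, 34].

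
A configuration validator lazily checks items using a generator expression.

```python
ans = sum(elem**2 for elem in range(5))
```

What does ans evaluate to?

Step 1: Compute elem**2 for each elem in range(5):
  elem=0: 0**2 = 0
  elem=1: 1**2 = 1
  elem=2: 2**2 = 4
  elem=3: 3**2 = 9
  elem=4: 4**2 = 16
Step 2: sum = 0 + 1 + 4 + 9 + 16 = 30.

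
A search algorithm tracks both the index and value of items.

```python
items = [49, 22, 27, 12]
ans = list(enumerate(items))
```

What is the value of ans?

Step 1: enumerate pairs each element with its index:
  (0, 49)
  (1, 22)
  (2, 27)
  (3, 12)
Therefore ans = [(0, 49), (1, 22), (2, 27), (3, 12)].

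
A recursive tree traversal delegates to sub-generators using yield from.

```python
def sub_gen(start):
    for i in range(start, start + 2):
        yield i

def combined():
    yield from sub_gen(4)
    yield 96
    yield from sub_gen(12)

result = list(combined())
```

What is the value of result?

Step 1: combined() delegates to sub_gen(4):
  yield 4
  yield 5
Step 2: yield 96
Step 3: Delegates to sub_gen(12):
  yield 12
  yield 13
Therefore result = [4, 5, 96, 12, 13].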